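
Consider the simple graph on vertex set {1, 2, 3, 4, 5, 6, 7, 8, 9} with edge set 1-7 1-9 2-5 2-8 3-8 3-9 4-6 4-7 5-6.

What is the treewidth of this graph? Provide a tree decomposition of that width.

Every bag has size at most 3, so the width is 3 − 1 = 2 and tw(G) ≤ 2. For the lower bound, G contains the cycle 2–5–6–4–7–1–9–3–8–2, so G is not a forest; only forests have treewidth ≤ 1, hence tw(G) ≥ 2. Hence tw(G) = 2 exactly.

Treewidth 2.
One optimal decomposition is:
Bags: B1 = {2, 5, 6}  B2 = {2, 4, 6}  B3 = {2, 4, 7}  B4 = {1, 2, 7}  B5 = {1, 2, 9}  B6 = {2, 3, 9}  B7 = {2, 3, 8}
Tree: B1–B2, B2–B3, B3–B4, B4–B5, B5–B6, B6–B7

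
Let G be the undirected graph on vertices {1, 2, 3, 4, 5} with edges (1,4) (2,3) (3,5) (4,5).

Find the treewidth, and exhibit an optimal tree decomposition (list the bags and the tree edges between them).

Each bag holds 2 vertices, so the decomposition has width 1, which upper-bounds the treewidth. Since G has at least one edge (e.g. 3–5), it is not an edgeless graph, so tw(G) ≥ 1. Combining the bounds, tw(G) = 1.

Treewidth 1.
One optimal decomposition is:
Bags: B1 = {3, 5}  B2 = {2, 3}  B3 = {4, 5}  B4 = {1, 4}
Tree: B1–B2, B1–B3, B3–B4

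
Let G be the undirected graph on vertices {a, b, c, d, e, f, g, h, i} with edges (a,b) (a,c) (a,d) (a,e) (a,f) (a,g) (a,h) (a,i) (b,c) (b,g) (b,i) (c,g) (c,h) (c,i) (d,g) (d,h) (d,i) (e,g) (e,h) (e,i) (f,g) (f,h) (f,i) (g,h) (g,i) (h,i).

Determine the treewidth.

A width-4 tree decomposition is:
Bags: B1 = {a, c, g, h, i}  B2 = {a, b, c, g, i}  B3 = {a, e, g, h, i}  B4 = {a, f, g, h, i}  B5 = {a, d, g, h, i}
Tree: B1–B2, B1–B3, B1–B4, B4–B5
Each bag holds 5 vertices, so the decomposition has width 4, which upper-bounds the treewidth. On the other hand G contains the 5-clique {a, d, g, h, i}. A clique must lie in a single bag of any decomposition, so no decomposition can have width below 4. Hence tw(G) = 4 exactly.

4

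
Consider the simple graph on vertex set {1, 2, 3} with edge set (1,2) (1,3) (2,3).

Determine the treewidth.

2

A width-2 tree decomposition is:
Bags: B1 = {1, 2, 3}
Tree: (single bag)
With just one bag of size 3, the width is 3 − 1 = 2, so tw(G) ≤ 2. Conversely, {1, 2, 3} is a clique of size 3, and the vertices of any clique must share a bag in every tree decomposition; so some bag has ≥ 3 vertices and tw(G) ≥ 2. Combining the bounds, tw(G) = 2.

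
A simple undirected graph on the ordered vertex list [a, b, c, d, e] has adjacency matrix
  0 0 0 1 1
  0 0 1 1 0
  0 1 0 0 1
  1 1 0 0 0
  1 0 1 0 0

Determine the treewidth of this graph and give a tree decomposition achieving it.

Treewidth 2.
One such decomposition:
Bags: B1 = {a, c, e}  B2 = {a, c, d}  B3 = {b, c, d}
Tree: B1–B2, B2–B3

The largest bag has 3 vertices, giving width 2; this decomposition certifies tw(G) ≤ 2. Since c–e–a–d–b–c is a cycle in G, G is not acyclic. Forests are exactly the graphs of treewidth ≤ 1, so tw(G) ≥ 2. The upper and lower bounds meet at 2, so that is the treewidth.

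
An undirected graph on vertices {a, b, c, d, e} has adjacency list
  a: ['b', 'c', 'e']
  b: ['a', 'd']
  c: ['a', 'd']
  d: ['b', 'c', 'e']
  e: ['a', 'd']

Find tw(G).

A width-2 tree decomposition is:
Bags: B1 = {a, b, d}  B2 = {a, c, d}  B3 = {a, d, e}
Tree: B1–B2, B2–B3
Each bag holds 3 vertices, so the decomposition has width 2, which upper-bounds the treewidth. Since a–b–d–c–a is a cycle in G, G is not acyclic. Forests are exactly the graphs of treewidth ≤ 1, so tw(G) ≥ 2. Hence tw(G) = 2 exactly.

2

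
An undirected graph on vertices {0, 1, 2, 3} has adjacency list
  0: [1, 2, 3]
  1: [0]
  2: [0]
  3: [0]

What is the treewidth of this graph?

1

A width-1 tree decomposition is:
Bags: B1 = {0, 2}  B2 = {0, 1}  B3 = {0, 3}
Tree: B1–B2, B1–B3
Each bag holds 2 vertices, so the decomposition has width 1, which upper-bounds the treewidth. G has an edge, so its treewidth is at least 1. Therefore the treewidth is 1.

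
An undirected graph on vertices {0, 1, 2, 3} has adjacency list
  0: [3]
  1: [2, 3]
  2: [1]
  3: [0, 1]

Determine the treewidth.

1

A width-1 tree decomposition is:
Bags: B1 = {1, 2}  B2 = {1, 3}  B3 = {0, 3}
Tree: B1–B2, B2–B3
Every bag has size at most 2, so the width is 2 − 1 = 1 and tw(G) ≤ 1. Any graph with an edge has treewidth ≥ 1, and G has the edge 2–1. Therefore the treewidth is 1.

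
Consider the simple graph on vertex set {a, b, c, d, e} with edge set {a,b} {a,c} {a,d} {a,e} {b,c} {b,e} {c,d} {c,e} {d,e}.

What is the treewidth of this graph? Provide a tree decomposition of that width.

Treewidth 3.
One such decomposition:
Bags: B1 = {a, c, d, e}  B2 = {a, b, c, e}
Tree: B1–B2

Each bag holds 4 vertices, so the decomposition has width 3, which upper-bounds the treewidth. Conversely, {a, c, d, e} is a clique of size 4, and the vertices of any clique must share a bag in every tree decomposition; so some bag has ≥ 4 vertices and tw(G) ≥ 3. The upper and lower bounds meet at 3, so that is the treewidth.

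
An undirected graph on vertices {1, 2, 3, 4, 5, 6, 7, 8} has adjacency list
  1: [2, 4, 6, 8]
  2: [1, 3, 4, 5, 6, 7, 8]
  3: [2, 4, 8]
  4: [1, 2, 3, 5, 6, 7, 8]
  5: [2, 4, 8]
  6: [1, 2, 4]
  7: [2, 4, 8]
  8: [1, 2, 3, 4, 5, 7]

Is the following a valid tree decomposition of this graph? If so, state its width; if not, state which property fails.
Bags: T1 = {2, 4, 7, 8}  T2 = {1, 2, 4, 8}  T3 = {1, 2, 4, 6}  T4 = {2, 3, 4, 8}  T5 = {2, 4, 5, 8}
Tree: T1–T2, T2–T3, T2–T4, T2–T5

Yes; width 3.

Vertex coverage: the bags together contain {1, 2, 3, 4, 5, 6, 7, 8}, the full vertex set. Edge coverage: each edge of G has both endpoints in at least one bag. Running intersection: for every vertex, the bags containing it form a connected subtree. All three properties hold, so this is a valid tree decomposition of width max|bag| − 1 = 3, and hence tw(G) ≤ 3.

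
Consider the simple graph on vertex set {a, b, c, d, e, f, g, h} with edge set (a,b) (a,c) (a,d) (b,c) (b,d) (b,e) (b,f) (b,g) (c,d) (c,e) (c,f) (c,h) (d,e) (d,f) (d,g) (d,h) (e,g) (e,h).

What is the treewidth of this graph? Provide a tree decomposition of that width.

Treewidth 3.
One optimal decomposition is:
Bags: B1 = {b, c, d, e}  B2 = {b, d, e, g}  B3 = {b, c, d, f}  B4 = {a, b, c, d}  B5 = {c, d, e, h}
Tree: B1–B2, B1–B3, B1–B4, B1–B5

The largest bag has 4 vertices, giving width 3; this decomposition certifies tw(G) ≤ 3. Conversely, {c, d, e, h} is a clique of size 4, and the vertices of any clique must share a bag in every tree decomposition; so some bag has ≥ 4 vertices and tw(G) ≥ 3. Hence tw(G) = 3 exactly.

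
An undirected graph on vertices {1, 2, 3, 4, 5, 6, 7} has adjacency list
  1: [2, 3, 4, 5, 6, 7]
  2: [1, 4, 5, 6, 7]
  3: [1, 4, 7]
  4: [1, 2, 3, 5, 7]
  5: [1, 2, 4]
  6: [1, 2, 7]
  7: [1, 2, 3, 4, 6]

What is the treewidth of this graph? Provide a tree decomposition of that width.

Each bag holds 4 vertices, so the decomposition has width 3, which upper-bounds the treewidth. Conversely, {1, 2, 4, 5} is a clique of size 4, and the vertices of any clique must share a bag in every tree decomposition; so some bag has ≥ 4 vertices and tw(G) ≥ 3. Therefore the treewidth is 3.

Treewidth 3.
One such decomposition:
Bags: B1 = {1, 2, 4, 5}  B2 = {1, 2, 4, 7}  B3 = {1, 2, 6, 7}  B4 = {1, 3, 4, 7}
Tree: B1–B2, B2–B3, B2–B4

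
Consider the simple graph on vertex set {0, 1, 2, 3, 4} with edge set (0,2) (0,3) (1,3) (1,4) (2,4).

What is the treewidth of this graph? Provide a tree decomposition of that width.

Every bag has size at most 3, so the width is 3 − 1 = 2 and tw(G) ≤ 2. Since 4–1–3–0–2–4 is a cycle in G, G is not acyclic. Forests are exactly the graphs of treewidth ≤ 1, so tw(G) ≥ 2. The upper and lower bounds meet at 2, so that is the treewidth.

Treewidth 2.
One optimal decomposition is:
Bags: B1 = {1, 3, 4}  B2 = {0, 3, 4}  B3 = {0, 2, 4}
Tree: B1–B2, B2–B3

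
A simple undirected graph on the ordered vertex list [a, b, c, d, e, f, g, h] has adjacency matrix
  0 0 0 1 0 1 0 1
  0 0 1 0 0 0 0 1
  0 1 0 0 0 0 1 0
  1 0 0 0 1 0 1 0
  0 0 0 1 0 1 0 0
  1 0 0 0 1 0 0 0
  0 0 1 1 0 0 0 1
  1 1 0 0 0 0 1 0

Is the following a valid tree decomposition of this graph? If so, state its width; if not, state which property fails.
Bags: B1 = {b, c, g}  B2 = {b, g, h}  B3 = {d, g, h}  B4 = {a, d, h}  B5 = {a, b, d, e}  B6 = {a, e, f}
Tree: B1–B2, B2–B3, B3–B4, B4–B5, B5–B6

A tree decomposition must satisfy three properties: every vertex lies in some bag; for every edge, both endpoints lie together in some bag; and for every vertex, the bags containing it form a connected subtree. Here bags containing vertex b are not connected in the tree, so the decomposition is invalid.

No — bags containing vertex b are not connected in the tree.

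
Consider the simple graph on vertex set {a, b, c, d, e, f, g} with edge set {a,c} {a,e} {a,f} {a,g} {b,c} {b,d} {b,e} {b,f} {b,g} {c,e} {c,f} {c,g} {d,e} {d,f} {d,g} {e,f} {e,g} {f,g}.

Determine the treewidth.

4

A width-4 tree decomposition is:
Bags: B1 = {b, c, e, f, g}  B2 = {b, d, e, f, g}  B3 = {a, c, e, f, g}
Tree: B1–B2, B1–B3
Every bag has size at most 5, so the width is 5 − 1 = 4 and tw(G) ≤ 4. On the other hand G contains the 5-clique {b, d, e, f, g}. A clique must lie in a single bag of any decomposition, so no decomposition can have width below 4. Therefore the treewidth is 4.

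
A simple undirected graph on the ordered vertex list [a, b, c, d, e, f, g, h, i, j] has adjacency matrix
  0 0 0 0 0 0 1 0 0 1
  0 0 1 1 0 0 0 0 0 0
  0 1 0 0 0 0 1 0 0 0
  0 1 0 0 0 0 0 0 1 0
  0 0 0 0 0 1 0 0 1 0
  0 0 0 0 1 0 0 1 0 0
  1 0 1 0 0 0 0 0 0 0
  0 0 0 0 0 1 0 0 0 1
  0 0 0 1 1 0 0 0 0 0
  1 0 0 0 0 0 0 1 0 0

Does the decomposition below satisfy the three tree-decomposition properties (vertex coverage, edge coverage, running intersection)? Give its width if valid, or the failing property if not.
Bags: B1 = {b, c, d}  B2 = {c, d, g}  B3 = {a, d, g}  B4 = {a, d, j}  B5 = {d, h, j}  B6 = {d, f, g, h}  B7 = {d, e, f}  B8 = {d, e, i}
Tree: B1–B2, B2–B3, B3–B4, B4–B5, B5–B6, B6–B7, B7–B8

No — bags containing vertex g are not connected in the tree.

A tree decomposition must satisfy three properties: every vertex lies in some bag; for every edge, both endpoints lie together in some bag; and for every vertex, the bags containing it form a connected subtree. Here bags containing vertex g are not connected in the tree, so the decomposition is invalid.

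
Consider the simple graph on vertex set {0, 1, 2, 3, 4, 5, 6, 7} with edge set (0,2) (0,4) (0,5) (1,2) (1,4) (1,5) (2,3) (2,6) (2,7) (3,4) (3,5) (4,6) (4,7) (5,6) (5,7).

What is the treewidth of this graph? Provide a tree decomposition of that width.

Each bag holds 4 vertices, so the decomposition has width 3, which upper-bounds the treewidth. For the lower bound: the 4 vertex sets {1,2}, {4,7}, {5}, {6} are disjoint, each induces a connected subgraph, and every pair is joined by at least one edge of G. Contracting each set to a single vertex therefore yields K_{4} as a minor, and since treewidth is minor-monotone, tw(G) ≥ tw(K_{4}) = 3. Combining the bounds, tw(G) = 3.

Treewidth 3.
One optimal decomposition is:
Bags: B1 = {1, 2, 4, 5}  B2 = {2, 4, 5, 7}  B3 = {2, 4, 5, 6}  B4 = {0, 2, 4, 5}  B5 = {2, 3, 4, 5}
Tree: B1–B2, B2–B3, B3–B4, B4–B5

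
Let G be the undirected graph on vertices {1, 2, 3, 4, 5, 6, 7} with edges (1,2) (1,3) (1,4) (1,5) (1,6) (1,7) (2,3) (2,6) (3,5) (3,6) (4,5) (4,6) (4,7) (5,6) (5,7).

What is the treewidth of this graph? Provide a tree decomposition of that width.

Treewidth 3.
One such decomposition:
Bags: B1 = {1, 4, 5, 6}  B2 = {1, 3, 5, 6}  B3 = {1, 2, 3, 6}  B4 = {1, 4, 5, 7}
Tree: B1–B2, B2–B3, B1–B4

The largest bag has 4 vertices, giving width 3; this decomposition certifies tw(G) ≤ 3. For the lower bound, the 4 vertices {1, 2, 3, 6} are pairwise adjacent, and any tree decomposition puts a clique entirely inside one bag — forcing width ≥ 3. The upper and lower bounds meet at 3, so that is the treewidth.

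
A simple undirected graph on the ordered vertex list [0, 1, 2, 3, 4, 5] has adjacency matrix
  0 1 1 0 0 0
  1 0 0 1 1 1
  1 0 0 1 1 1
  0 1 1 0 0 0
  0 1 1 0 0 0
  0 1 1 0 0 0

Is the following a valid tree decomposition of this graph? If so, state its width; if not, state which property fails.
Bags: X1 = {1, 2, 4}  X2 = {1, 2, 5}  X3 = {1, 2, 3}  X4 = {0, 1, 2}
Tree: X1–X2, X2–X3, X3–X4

Checking the three conditions: (i) the bags cover all of {0, 1, 2, 3, 4, 5}; (ii) for each edge, some bag contains both endpoints; (iii) the bags containing any fixed vertex form a subtree. All hold, so the decomposition is valid with width 3 − 1 = 2.

Yes; width 2.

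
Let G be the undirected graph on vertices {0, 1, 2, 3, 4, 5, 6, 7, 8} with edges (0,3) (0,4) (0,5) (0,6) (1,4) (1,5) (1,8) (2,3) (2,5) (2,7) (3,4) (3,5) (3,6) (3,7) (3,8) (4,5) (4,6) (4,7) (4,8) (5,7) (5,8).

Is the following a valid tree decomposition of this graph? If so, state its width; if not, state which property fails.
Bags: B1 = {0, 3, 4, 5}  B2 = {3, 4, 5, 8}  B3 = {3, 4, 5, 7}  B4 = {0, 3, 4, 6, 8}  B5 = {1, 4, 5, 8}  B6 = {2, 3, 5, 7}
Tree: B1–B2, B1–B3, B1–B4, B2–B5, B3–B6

No — bags containing vertex 8 are not connected in the tree.

A tree decomposition must satisfy three properties: every vertex lies in some bag; for every edge, both endpoints lie together in some bag; and for every vertex, the bags containing it form a connected subtree. Here bags containing vertex 8 are not connected in the tree, so the decomposition is invalid.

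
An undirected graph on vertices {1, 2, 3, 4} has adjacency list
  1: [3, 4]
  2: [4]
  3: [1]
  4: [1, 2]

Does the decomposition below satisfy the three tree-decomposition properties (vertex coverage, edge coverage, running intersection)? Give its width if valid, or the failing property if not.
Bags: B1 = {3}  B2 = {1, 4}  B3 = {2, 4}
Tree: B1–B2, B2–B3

No — edge (1,3) lies in no bag.

A tree decomposition must satisfy three properties: every vertex lies in some bag; for every edge, both endpoints lie together in some bag; and for every vertex, the bags containing it form a connected subtree. Here edge (1,3) lies in no bag, so the decomposition is invalid.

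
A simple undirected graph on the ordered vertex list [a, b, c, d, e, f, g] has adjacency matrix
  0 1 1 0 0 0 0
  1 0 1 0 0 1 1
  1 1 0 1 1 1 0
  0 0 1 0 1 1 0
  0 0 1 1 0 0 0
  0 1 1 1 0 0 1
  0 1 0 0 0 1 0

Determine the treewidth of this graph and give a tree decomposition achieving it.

Treewidth 2.
Bags: B1 = {a, b, c}  B2 = {b, c, f}  B3 = {b, f, g}  B4 = {c, d, f}  B5 = {c, d, e}
Tree: B1–B2, B2–B3, B2–B4, B4–B5

Every bag has size at most 3, so the width is 3 − 1 = 2 and tw(G) ≤ 2. For the lower bound, the 3 vertices {b, f, g} are pairwise adjacent, and any tree decomposition puts a clique entirely inside one bag — forcing width ≥ 2. The upper and lower bounds meet at 2, so that is the treewidth.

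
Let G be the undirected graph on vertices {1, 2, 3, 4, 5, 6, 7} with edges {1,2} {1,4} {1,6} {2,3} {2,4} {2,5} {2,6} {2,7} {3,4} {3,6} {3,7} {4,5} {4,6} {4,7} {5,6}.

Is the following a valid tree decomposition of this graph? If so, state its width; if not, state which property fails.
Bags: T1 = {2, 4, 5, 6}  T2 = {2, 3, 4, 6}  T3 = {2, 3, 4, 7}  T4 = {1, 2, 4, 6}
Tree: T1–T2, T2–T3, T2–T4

Every vertex of G appears in some bag (union = {1, 2, 3, 4, 5, 6, 7}); every edge is covered by a bag; and for each vertex v the set of bags containing v is connected in the bag tree. The decomposition is therefore valid. The largest bag has 4 vertices, so the width is 3.

Yes; width 3.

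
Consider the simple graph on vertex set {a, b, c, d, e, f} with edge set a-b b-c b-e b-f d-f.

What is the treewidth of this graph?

1

A width-1 tree decomposition is:
Bags: B1 = {b, e}  B2 = {b, c}  B3 = {a, b}  B4 = {b, f}  B5 = {d, f}
Tree: B1–B2, B2–B3, B2–B4, B4–B5
The largest bag has 2 vertices, giving width 1; this decomposition certifies tw(G) ≤ 1. Any graph with an edge has treewidth ≥ 1, and G has the edge b–e. Hence tw(G) = 1 exactly.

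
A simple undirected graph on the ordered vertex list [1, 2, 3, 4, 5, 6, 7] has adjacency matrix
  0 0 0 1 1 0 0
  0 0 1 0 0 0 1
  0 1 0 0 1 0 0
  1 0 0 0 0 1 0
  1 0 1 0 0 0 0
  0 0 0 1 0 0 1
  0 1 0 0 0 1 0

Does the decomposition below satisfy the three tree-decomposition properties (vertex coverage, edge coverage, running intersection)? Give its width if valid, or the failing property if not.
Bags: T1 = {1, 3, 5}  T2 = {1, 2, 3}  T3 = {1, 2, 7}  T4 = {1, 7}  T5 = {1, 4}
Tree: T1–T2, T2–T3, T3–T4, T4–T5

A tree decomposition must satisfy three properties: every vertex lies in some bag; for every edge, both endpoints lie together in some bag; and for every vertex, the bags containing it form a connected subtree. Here vertex 6 appears in no bag, so the decomposition is invalid.

No — vertex 6 appears in no bag.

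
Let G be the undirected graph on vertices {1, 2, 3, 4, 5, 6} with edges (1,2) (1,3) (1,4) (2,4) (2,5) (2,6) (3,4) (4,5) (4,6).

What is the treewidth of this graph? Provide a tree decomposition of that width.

Each bag holds 3 vertices, so the decomposition has width 2, which upper-bounds the treewidth. For the lower bound, the 3 vertices {1, 2, 4} are pairwise adjacent, and any tree decomposition puts a clique entirely inside one bag — forcing width ≥ 2. Combining the bounds, tw(G) = 2.

Treewidth 2.
One optimal decomposition is:
Bags: B1 = {2, 4, 5}  B2 = {1, 2, 4}  B3 = {2, 4, 6}  B4 = {1, 3, 4}
Tree: B1–B2, B1–B3, B2–B4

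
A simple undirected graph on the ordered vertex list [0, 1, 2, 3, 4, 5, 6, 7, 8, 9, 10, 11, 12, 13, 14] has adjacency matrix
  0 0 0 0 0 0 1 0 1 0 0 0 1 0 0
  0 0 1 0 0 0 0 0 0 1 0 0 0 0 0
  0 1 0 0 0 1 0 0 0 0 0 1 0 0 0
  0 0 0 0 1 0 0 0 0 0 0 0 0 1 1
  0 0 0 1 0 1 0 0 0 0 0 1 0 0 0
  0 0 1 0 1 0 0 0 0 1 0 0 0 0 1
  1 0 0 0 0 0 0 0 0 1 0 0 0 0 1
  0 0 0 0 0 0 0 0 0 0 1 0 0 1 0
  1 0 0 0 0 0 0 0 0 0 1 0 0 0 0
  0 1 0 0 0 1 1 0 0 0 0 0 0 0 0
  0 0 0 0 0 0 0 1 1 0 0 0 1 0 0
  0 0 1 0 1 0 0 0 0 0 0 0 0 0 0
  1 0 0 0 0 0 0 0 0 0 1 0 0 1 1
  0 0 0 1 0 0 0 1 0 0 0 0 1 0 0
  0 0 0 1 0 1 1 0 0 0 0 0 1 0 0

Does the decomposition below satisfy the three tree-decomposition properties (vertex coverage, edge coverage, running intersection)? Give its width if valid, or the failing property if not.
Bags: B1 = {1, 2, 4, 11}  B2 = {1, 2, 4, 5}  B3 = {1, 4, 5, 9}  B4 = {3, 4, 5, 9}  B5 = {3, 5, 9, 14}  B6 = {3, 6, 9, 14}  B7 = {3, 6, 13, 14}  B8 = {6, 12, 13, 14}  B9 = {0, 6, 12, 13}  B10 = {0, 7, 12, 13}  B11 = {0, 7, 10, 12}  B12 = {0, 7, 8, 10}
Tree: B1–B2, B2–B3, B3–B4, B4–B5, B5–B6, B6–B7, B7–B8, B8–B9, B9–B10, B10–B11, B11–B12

Yes; width 3.

Checking the three conditions: (i) the bags cover all of {0, 1, 2, 3, 4, 5, 6, 7, 8, 9, 10, 11, 12, 13, 14}; (ii) for each edge, some bag contains both endpoints; (iii) the bags containing any fixed vertex form a subtree. All hold, so the decomposition is valid with width 4 − 1 = 3.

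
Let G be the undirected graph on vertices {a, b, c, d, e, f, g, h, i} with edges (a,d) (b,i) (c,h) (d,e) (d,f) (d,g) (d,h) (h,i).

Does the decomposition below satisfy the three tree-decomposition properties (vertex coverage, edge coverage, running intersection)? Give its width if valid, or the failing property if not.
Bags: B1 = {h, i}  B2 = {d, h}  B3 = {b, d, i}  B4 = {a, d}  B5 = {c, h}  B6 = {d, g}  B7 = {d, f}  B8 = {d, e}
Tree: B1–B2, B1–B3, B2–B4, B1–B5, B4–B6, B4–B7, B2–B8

A tree decomposition must satisfy three properties: every vertex lies in some bag; for every edge, both endpoints lie together in some bag; and for every vertex, the bags containing it form a connected subtree. Here bags containing vertex d are not connected in the tree, so the decomposition is invalid.

No — bags containing vertex d are not connected in the tree.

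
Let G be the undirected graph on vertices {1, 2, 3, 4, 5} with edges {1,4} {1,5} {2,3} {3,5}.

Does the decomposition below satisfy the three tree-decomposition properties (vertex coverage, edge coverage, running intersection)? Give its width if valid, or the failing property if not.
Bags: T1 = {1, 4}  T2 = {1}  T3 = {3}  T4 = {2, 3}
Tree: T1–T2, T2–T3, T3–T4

A tree decomposition must satisfy three properties: every vertex lies in some bag; for every edge, both endpoints lie together in some bag; and for every vertex, the bags containing it form a connected subtree. Here vertex 5 appears in no bag, so the decomposition is invalid.

No — vertex 5 appears in no bag.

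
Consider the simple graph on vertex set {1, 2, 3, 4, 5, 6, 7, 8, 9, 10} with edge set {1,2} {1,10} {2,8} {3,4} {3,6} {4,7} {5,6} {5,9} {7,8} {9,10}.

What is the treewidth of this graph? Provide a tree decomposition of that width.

The largest bag has 3 vertices, giving width 2; this decomposition certifies tw(G) ≤ 2. Since 2–8–7–4–3–6–5–9–10–1–2 is a cycle in G, G is not acyclic. Forests are exactly the graphs of treewidth ≤ 1, so tw(G) ≥ 2. Combining the bounds, tw(G) = 2.

Treewidth 2.
One optimal decomposition is:
Bags: B1 = {2, 7, 8}  B2 = {2, 4, 7}  B3 = {2, 3, 4}  B4 = {2, 3, 6}  B5 = {2, 5, 6}  B6 = {2, 5, 9}  B7 = {2, 9, 10}  B8 = {1, 2, 10}
Tree: B1–B2, B2–B3, B3–B4, B4–B5, B5–B6, B6–B7, B7–B8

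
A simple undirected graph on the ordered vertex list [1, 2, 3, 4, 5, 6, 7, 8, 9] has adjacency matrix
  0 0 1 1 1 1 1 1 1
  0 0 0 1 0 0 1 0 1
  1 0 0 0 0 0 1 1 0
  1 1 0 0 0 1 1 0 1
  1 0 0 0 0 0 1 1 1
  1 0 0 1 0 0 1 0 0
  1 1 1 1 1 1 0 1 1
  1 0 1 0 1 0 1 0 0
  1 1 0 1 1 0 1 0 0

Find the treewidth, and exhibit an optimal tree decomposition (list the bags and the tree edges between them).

The largest bag has 4 vertices, giving width 3; this decomposition certifies tw(G) ≤ 3. On the other hand G contains the 4-clique {1, 3, 7, 8}. A clique must lie in a single bag of any decomposition, so no decomposition can have width below 3. Therefore the treewidth is 3.

Treewidth 3.
One optimal decomposition is:
Bags: B1 = {2, 4, 7, 9}  B2 = {1, 4, 7, 9}  B3 = {1, 5, 7, 9}  B4 = {1, 5, 7, 8}  B5 = {1, 3, 7, 8}  B6 = {1, 4, 6, 7}
Tree: B1–B2, B2–B3, B3–B4, B4–B5, B2–B6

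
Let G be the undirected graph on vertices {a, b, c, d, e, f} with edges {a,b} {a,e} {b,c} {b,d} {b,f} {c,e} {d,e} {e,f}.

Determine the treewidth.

2

A width-2 tree decomposition is:
Bags: B1 = {b, c, e}  B2 = {a, b, e}  B3 = {b, e, f}  B4 = {b, d, e}
Tree: B1–B2, B2–B3, B3–B4
The largest bag has 3 vertices, giving width 2; this decomposition certifies tw(G) ≤ 2. For the lower bound, G contains the cycle b–c–e–a–b, so G is not a forest; only forests have treewidth ≤ 1, hence tw(G) ≥ 2. Hence tw(G) = 2 exactly.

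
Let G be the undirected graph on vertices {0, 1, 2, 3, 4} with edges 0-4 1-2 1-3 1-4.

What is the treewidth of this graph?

1

A width-1 tree decomposition is:
Bags: B1 = {1, 3}  B2 = {1, 4}  B3 = {0, 4}  B4 = {1, 2}
Tree: B1–B2, B2–B3, B1–B4
Each bag holds 2 vertices, so the decomposition has width 1, which upper-bounds the treewidth. Since G has at least one edge (e.g. 1–3), it is not an edgeless graph, so tw(G) ≥ 1. Hence tw(G) = 1 exactly.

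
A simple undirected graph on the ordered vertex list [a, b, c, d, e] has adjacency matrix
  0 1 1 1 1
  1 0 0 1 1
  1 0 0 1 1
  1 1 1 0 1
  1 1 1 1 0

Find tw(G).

3

A width-3 tree decomposition is:
Bags: B1 = {a, c, d, e}  B2 = {a, b, d, e}
Tree: B1–B2
The largest bag has 4 vertices, giving width 3; this decomposition certifies tw(G) ≤ 3. For the lower bound, the 4 vertices {a, c, d, e} are pairwise adjacent, and any tree decomposition puts a clique entirely inside one bag — forcing width ≥ 3. Therefore the treewidth is 3.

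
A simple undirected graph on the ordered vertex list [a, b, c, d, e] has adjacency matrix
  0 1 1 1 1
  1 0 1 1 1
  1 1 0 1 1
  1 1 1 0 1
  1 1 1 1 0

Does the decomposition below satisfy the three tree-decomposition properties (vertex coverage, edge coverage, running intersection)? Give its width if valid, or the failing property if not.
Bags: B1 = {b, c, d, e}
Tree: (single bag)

A tree decomposition must satisfy three properties: every vertex lies in some bag; for every edge, both endpoints lie together in some bag; and for every vertex, the bags containing it form a connected subtree. Here vertex a appears in no bag, so the decomposition is invalid.

No — vertex a appears in no bag.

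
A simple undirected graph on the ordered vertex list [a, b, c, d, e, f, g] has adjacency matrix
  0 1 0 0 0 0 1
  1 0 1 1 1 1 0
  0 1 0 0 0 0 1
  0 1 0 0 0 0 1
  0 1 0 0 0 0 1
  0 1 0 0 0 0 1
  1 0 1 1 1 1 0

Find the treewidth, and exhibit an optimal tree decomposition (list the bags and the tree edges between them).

Treewidth 2.
Bags: B1 = {b, f, g}  B2 = {a, b, g}  B3 = {b, c, g}  B4 = {b, d, g}  B5 = {b, e, g}
Tree: B1–B2, B2–B3, B3–B4, B4–B5

Every bag has size at most 3, so the width is 3 − 1 = 2 and tw(G) ≤ 2. The edges g–f–b–a–g form a cycle, so G is not a tree and its treewidth is at least 2. Hence tw(G) = 2 exactly.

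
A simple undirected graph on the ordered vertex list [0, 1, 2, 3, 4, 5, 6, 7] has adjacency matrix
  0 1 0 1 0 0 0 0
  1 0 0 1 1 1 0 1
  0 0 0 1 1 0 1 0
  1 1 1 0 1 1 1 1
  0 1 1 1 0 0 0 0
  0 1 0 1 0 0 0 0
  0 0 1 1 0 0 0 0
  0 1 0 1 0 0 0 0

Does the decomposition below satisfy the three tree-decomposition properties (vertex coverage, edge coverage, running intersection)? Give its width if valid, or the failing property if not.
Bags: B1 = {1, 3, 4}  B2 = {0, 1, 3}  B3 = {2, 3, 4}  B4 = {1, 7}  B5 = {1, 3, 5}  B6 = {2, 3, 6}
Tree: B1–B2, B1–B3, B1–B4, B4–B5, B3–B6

A tree decomposition must satisfy three properties: every vertex lies in some bag; for every edge, both endpoints lie together in some bag; and for every vertex, the bags containing it form a connected subtree. Here edge (3,7) lies in no bag, so the decomposition is invalid.

No — edge (3,7) lies in no bag.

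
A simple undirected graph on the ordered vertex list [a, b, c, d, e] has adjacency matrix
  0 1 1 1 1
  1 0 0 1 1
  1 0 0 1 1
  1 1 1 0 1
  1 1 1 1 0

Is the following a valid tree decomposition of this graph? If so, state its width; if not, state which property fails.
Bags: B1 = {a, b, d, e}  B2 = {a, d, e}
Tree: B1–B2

No — vertex c appears in no bag.

A tree decomposition must satisfy three properties: every vertex lies in some bag; for every edge, both endpoints lie together in some bag; and for every vertex, the bags containing it form a connected subtree. Here vertex c appears in no bag, so the decomposition is invalid.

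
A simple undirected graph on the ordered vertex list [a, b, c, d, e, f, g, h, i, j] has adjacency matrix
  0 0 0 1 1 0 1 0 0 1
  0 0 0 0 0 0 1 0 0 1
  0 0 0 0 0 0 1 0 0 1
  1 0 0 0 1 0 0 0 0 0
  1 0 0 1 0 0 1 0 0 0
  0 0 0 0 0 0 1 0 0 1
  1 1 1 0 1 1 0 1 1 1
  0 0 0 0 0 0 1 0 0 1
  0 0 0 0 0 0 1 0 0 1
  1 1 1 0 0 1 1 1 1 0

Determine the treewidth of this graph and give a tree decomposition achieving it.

The largest bag has 3 vertices, giving width 2; this decomposition certifies tw(G) ≤ 2. Conversely, {a, d, e} is a clique of size 3, and the vertices of any clique must share a bag in every tree decomposition; so some bag has ≥ 3 vertices and tw(G) ≥ 2. Combining the bounds, tw(G) = 2.

Treewidth 2.
Bags: B1 = {a, e, g}  B2 = {a, g, j}  B3 = {c, g, j}  B4 = {f, g, j}  B5 = {g, i, j}  B6 = {g, h, j}  B7 = {a, d, e}  B8 = {b, g, j}
Tree: B1–B2, B2–B3, B3–B4, B4–B5, B4–B6, B1–B7, B3–B8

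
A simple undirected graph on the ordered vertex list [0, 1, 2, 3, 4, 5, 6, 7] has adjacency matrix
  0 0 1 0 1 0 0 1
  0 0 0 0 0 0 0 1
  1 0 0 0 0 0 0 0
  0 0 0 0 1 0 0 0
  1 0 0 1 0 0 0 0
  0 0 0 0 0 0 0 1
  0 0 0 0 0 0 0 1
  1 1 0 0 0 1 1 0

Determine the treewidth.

A width-1 tree decomposition is:
Bags: B1 = {5, 7}  B2 = {1, 7}  B3 = {6, 7}  B4 = {0, 7}  B5 = {0, 4}  B6 = {3, 4}  B7 = {0, 2}
Tree: B1–B2, B2–B3, B1–B4, B4–B5, B5–B6, B5–B7
Each bag holds 2 vertices, so the decomposition has width 1, which upper-bounds the treewidth. Any graph with an edge has treewidth ≥ 1, and G has the edge 7–5. Combining the bounds, tw(G) = 1.

1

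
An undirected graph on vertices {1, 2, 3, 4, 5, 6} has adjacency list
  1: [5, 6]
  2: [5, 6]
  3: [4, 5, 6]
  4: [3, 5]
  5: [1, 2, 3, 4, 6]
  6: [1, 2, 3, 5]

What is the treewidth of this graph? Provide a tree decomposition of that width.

The largest bag has 3 vertices, giving width 2; this decomposition certifies tw(G) ≤ 2. On the other hand G contains the 3-clique {3, 4, 5}. A clique must lie in a single bag of any decomposition, so no decomposition can have width below 2. The upper and lower bounds meet at 2, so that is the treewidth.

Treewidth 2.
Bags: B1 = {3, 5, 6}  B2 = {1, 5, 6}  B3 = {2, 5, 6}  B4 = {3, 4, 5}
Tree: B1–B2, B2–B3, B1–B4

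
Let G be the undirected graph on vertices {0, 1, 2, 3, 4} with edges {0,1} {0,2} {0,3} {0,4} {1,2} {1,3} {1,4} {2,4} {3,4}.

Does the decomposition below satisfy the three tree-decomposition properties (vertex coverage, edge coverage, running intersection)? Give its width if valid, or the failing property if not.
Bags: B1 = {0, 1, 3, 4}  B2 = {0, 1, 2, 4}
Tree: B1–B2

Yes; width 3.

Vertex coverage: the bags together contain {0, 1, 2, 3, 4}, the full vertex set. Edge coverage: each edge of G has both endpoints in at least one bag. Running intersection: for every vertex, the bags containing it form a connected subtree. All three properties hold, so this is a valid tree decomposition of width max|bag| − 1 = 3, and hence tw(G) ≤ 3.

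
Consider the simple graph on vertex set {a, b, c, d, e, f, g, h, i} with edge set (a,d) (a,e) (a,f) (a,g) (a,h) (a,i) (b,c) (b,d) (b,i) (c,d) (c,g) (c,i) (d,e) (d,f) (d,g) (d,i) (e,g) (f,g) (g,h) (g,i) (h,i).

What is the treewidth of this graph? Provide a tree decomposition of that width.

The largest bag has 4 vertices, giving width 3; this decomposition certifies tw(G) ≤ 3. Conversely, {c, d, g, i} is a clique of size 4, and the vertices of any clique must share a bag in every tree decomposition; so some bag has ≥ 4 vertices and tw(G) ≥ 3. Hence tw(G) = 3 exactly.

Treewidth 3.
Bags: B1 = {a, d, f, g}  B2 = {a, d, g, i}  B3 = {a, g, h, i}  B4 = {c, d, g, i}  B5 = {a, d, e, g}  B6 = {b, c, d, i}
Tree: B1–B2, B2–B3, B2–B4, B2–B5, B4–B6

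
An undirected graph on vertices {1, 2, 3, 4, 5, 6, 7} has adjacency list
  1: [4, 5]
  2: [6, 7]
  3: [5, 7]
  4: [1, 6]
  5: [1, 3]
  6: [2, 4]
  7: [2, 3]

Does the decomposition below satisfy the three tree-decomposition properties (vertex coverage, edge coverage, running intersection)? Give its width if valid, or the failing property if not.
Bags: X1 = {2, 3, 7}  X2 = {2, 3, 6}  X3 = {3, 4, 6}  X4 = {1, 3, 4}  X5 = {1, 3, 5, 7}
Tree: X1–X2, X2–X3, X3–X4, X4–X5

No — bags containing vertex 7 are not connected in the tree.

A tree decomposition must satisfy three properties: every vertex lies in some bag; for every edge, both endpoints lie together in some bag; and for every vertex, the bags containing it form a connected subtree. Here bags containing vertex 7 are not connected in the tree, so the decomposition is invalid.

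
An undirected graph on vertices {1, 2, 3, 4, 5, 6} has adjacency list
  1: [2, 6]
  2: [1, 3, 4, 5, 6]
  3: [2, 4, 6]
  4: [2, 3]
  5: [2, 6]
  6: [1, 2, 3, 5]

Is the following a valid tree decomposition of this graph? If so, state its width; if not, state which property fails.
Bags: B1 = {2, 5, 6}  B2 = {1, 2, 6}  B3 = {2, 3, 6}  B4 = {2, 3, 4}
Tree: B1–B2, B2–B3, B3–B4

Yes; width 2.

Vertex coverage: the bags together contain {1, 2, 3, 4, 5, 6}, the full vertex set. Edge coverage: each edge of G has both endpoints in at least one bag. Running intersection: for every vertex, the bags containing it form a connected subtree. All three properties hold, so this is a valid tree decomposition of width max|bag| − 1 = 2, and hence tw(G) ≤ 2.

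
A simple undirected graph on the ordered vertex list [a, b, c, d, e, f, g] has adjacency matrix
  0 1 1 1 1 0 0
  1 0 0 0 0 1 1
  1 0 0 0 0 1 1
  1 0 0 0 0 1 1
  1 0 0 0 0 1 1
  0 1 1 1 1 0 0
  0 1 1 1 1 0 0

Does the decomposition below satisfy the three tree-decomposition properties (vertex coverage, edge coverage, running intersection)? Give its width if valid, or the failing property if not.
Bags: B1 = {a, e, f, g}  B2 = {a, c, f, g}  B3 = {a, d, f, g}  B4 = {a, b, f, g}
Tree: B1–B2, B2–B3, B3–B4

Checking the three conditions: (i) the bags cover all of {a, b, c, d, e, f, g}; (ii) for each edge, some bag contains both endpoints; (iii) the bags containing any fixed vertex form a subtree. All hold, so the decomposition is valid with width 4 − 1 = 3.

Yes; width 3.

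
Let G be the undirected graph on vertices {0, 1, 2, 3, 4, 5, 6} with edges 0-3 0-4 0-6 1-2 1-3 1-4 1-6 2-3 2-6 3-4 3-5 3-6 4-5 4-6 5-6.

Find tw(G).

3

A width-3 tree decomposition is:
Bags: B1 = {0, 3, 4, 6}  B2 = {1, 3, 4, 6}  B3 = {1, 2, 3, 6}  B4 = {3, 4, 5, 6}
Tree: B1–B2, B2–B3, B2–B4
Each bag holds 4 vertices, so the decomposition has width 3, which upper-bounds the treewidth. On the other hand G contains the 4-clique {1, 2, 3, 6}. A clique must lie in a single bag of any decomposition, so no decomposition can have width below 3. Combining the bounds, tw(G) = 3.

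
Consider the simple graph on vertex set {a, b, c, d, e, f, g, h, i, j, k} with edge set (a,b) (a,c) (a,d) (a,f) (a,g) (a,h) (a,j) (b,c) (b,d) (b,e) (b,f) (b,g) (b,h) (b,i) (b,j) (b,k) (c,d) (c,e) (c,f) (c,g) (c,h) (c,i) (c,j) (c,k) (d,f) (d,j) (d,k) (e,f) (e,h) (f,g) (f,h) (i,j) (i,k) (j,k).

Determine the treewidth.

A width-4 tree decomposition is:
Bags: B1 = {a, b, c, f, h}  B2 = {a, b, c, d, f}  B3 = {a, b, c, d, j}  B4 = {b, c, e, f, h}  B5 = {a, b, c, f, g}  B6 = {b, c, d, j, k}  B7 = {b, c, i, j, k}
Tree: B1–B2, B2–B3, B1–B4, B1–B5, B3–B6, B6–B7
Every bag has size at most 5, so the width is 5 − 1 = 4 and tw(G) ≤ 4. On the other hand G contains the 5-clique {a, b, c, d, j}. A clique must lie in a single bag of any decomposition, so no decomposition can have width below 4. Therefore the treewidth is 4.

4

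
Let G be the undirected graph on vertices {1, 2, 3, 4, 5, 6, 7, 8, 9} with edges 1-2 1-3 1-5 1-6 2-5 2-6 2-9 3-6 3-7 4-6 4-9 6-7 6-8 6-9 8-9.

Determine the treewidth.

A width-2 tree decomposition is:
Bags: B1 = {2, 6, 9}  B2 = {1, 2, 6}  B3 = {1, 3, 6}  B4 = {4, 6, 9}  B5 = {3, 6, 7}  B6 = {6, 8, 9}  B7 = {1, 2, 5}
Tree: B1–B2, B2–B3, B1–B4, B3–B5, B4–B6, B2–B7
Every bag has size at most 3, so the width is 3 − 1 = 2 and tw(G) ≤ 2. For the lower bound, the 3 vertices {1, 2, 5} are pairwise adjacent, and any tree decomposition puts a clique entirely inside one bag — forcing width ≥ 2. Hence tw(G) = 2 exactly.

2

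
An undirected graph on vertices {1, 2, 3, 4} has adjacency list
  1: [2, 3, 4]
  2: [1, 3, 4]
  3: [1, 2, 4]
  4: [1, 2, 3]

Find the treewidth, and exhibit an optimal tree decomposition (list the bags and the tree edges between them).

With just one bag of size 4, the width is 4 − 1 = 3, so tw(G) ≤ 3. For the lower bound, the 4 vertices {1, 2, 3, 4} are pairwise adjacent, and any tree decomposition puts a clique entirely inside one bag — forcing width ≥ 3. Therefore the treewidth is 3.

Treewidth 3.
One such decomposition:
Bags: B1 = {1, 2, 3, 4}
Tree: (single bag)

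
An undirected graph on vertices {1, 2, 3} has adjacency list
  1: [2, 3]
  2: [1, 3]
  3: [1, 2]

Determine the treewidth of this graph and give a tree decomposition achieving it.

With just one bag of size 3, the width is 3 − 1 = 2, so tw(G) ≤ 2. Conversely, {1, 2, 3} is a clique of size 3, and the vertices of any clique must share a bag in every tree decomposition; so some bag has ≥ 3 vertices and tw(G) ≥ 2. Therefore the treewidth is 2.

Treewidth 2.
One optimal decomposition is:
Bags: B1 = {1, 2, 3}
Tree: (single bag)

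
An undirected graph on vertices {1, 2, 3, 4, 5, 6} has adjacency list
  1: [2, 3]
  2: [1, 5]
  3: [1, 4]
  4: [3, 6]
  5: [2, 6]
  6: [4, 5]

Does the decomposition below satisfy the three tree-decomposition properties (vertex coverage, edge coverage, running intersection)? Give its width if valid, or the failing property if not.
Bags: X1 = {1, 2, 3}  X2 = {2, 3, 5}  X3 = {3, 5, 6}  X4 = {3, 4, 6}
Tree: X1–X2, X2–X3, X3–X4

Yes; width 2.

Every vertex of G appears in some bag (union = {1, 2, 3, 4, 5, 6}); every edge is covered by a bag; and for each vertex v the set of bags containing v is connected in the bag tree. The decomposition is therefore valid. The largest bag has 3 vertices, so the width is 2.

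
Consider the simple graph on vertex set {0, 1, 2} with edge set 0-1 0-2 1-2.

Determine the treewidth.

2

A width-2 tree decomposition is:
Bags: B1 = {0, 1, 2}
Tree: (single bag)
With just one bag of size 3, the width is 3 − 1 = 2, so tw(G) ≤ 2. For the lower bound, the 3 vertices {0, 1, 2} are pairwise adjacent, and any tree decomposition puts a clique entirely inside one bag — forcing width ≥ 2. Combining the bounds, tw(G) = 2.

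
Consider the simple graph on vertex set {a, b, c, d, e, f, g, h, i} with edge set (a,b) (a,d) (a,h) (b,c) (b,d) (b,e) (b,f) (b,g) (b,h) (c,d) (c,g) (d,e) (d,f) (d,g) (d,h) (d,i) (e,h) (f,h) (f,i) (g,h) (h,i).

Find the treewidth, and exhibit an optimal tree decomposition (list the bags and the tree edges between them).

Treewidth 3.
Bags: B1 = {d, f, h, i}  B2 = {b, d, f, h}  B3 = {b, d, g, h}  B4 = {b, c, d, g}  B5 = {b, d, e, h}  B6 = {a, b, d, h}
Tree: B1–B2, B2–B3, B3–B4, B3–B5, B2–B6

The largest bag has 4 vertices, giving width 3; this decomposition certifies tw(G) ≤ 3. For the lower bound, the 4 vertices {b, d, g, h} are pairwise adjacent, and any tree decomposition puts a clique entirely inside one bag — forcing width ≥ 3. The upper and lower bounds meet at 3, so that is the treewidth.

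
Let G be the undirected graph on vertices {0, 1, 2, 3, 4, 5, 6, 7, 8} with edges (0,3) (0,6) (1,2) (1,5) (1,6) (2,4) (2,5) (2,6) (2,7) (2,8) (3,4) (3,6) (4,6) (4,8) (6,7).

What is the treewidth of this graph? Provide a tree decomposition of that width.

Each bag holds 3 vertices, so the decomposition has width 2, which upper-bounds the treewidth. Conversely, {0, 3, 6} is a clique of size 3, and the vertices of any clique must share a bag in every tree decomposition; so some bag has ≥ 3 vertices and tw(G) ≥ 2. Therefore the treewidth is 2.

Treewidth 2.
One optimal decomposition is:
Bags: B1 = {2, 4, 8}  B2 = {2, 4, 6}  B3 = {2, 6, 7}  B4 = {3, 4, 6}  B5 = {1, 2, 6}  B6 = {0, 3, 6}  B7 = {1, 2, 5}
Tree: B1–B2, B2–B3, B2–B4, B3–B5, B4–B6, B5–B7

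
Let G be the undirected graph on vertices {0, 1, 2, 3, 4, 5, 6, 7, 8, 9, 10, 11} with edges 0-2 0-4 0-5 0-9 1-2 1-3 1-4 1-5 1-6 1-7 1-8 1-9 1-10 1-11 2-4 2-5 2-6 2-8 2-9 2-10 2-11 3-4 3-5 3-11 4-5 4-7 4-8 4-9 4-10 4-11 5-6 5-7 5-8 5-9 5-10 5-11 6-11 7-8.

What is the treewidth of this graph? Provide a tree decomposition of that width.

Treewidth 4.
Bags: B1 = {1, 2, 4, 5, 11}  B2 = {1, 2, 4, 5, 8}  B3 = {1, 2, 4, 5, 10}  B4 = {1, 2, 4, 5, 9}  B5 = {1, 4, 5, 7, 8}  B6 = {1, 3, 4, 5, 11}  B7 = {0, 2, 4, 5, 9}  B8 = {1, 2, 5, 6, 11}
Tree: B1–B2, B2–B3, B1–B4, B2–B5, B1–B6, B4–B7, B1–B8

The largest bag has 5 vertices, giving width 4; this decomposition certifies tw(G) ≤ 4. For the lower bound, the 5 vertices {0, 2, 4, 5, 9} are pairwise adjacent, and any tree decomposition puts a clique entirely inside one bag — forcing width ≥ 4. Therefore the treewidth is 4.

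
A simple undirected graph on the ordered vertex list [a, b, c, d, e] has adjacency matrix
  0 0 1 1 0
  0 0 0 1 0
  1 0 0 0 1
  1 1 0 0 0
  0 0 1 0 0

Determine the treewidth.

1

A width-1 tree decomposition is:
Bags: B1 = {b, d}  B2 = {a, d}  B3 = {a, c}  B4 = {c, e}
Tree: B1–B2, B2–B3, B3–B4
Every bag has size at most 2, so the width is 2 − 1 = 1 and tw(G) ≤ 1. Since G has at least one edge (e.g. b–d), it is not an edgeless graph, so tw(G) ≥ 1. Combining the bounds, tw(G) = 1.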